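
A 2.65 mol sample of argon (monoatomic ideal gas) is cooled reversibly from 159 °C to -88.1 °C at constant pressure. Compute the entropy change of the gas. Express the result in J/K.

ΔS = -46.7 J/K

In kelvin: T₁ = 432.15 K, T₂ = 185.05 K. At constant pressure, ΔS = nC_p ln(T₂/T₁) with C_p = 5R/2 = 20.79 J mol⁻¹ K⁻¹.
ΔS = 2.65 × 20.79 × ln(185.05/432.15) = -46.7 J/K.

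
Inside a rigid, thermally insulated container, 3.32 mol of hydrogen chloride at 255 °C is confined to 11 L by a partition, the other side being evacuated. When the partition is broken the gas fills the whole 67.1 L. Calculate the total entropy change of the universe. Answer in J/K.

ΔS_universe = 49.9 J/K

For an ideal gas in free expansion Q = 0 and W = 0, so T is unchanged.
Entropy is a state function; using a reversible isothermal path, ΔS_gas = nR ln(V₂/V₁) = 3.32 × 8.314 × ln(67.1/11) = 49.9 J/K.
The insulated surroundings exchange no heat, so ΔS_surr = 0 and ΔS_universe = ΔS_gas.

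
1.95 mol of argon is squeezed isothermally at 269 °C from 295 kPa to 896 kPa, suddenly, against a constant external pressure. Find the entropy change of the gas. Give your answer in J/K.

ΔS_gas = -18 J/K

Entropy is a state function, so ΔS_gas depends only on the end states.
For an isothermal ideal gas ΔS_gas = nR ln(P₁/P₂) = 1.95 × 8.314 × ln(295/896) = -18 J/K.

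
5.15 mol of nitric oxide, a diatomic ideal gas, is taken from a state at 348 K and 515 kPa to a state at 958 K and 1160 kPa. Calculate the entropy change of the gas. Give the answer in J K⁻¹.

ΔS = nC_p ln(T₂/T₁) − nR ln(P₂/P₁), with C_p = 7R/2 = 29.1 J mol⁻¹ K⁻¹ for a diatomic ideal gas.
ΔS = 5.15 × [29.1 × ln(958/348) − 8.314 × ln(1160/515)] = 117 J/K.

ΔS = 117 J/K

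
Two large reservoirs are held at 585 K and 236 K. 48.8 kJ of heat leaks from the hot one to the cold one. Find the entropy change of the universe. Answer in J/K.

ΔS_total = 123 J/K

ΔS_hot = −Q/T_H = −48800/585 = -83.42 J/K and ΔS_cold = +Q/T_C = 48800/236 = 206.8 J/K.
ΔS_total = -83.42 + 206.8 = 123 J/K, positive as the second law requires.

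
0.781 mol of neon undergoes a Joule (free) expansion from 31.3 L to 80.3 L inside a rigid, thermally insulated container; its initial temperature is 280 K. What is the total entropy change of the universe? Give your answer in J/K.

ΔS_universe = 6.12 J/K

No heat is exchanged and no work is done, so the ideal-gas temperature stays constant.
Entropy is a state function; using a reversible isothermal path, ΔS_gas = nR ln(V₂/V₁) = 0.781 × 8.314 × ln(80.3/31.3) = 6.12 J/K.
The insulated surroundings exchange no heat, so ΔS_surr = 0 and ΔS_universe = ΔS_gas.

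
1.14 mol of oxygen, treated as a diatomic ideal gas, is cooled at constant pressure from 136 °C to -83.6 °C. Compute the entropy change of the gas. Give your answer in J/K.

ΔS = -25.5 J/K

In kelvin: T₁ = 409.15 K, T₂ = 189.55 K. At constant pressure, ΔS = nC_p ln(T₂/T₁) with C_p = 7R/2 = 29.1 J mol⁻¹ K⁻¹.
ΔS = 1.14 × 29.1 × ln(189.55/409.15) = -25.5 J/K.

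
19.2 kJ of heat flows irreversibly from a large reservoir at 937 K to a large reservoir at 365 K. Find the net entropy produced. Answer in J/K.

ΔS_total = 32.1 J/K

ΔS_hot = −Q/T_H = −19200/937 = -20.49 J/K and ΔS_cold = +Q/T_C = 19200/365 = 52.6 J/K.
ΔS_total = -20.49 + 52.6 = 32.1 J/K, positive as the second law requires.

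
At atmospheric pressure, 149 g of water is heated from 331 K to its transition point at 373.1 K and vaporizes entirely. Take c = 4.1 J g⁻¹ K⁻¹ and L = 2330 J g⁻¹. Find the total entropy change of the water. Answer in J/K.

Warming step: ΔS₁ = m c ln(T_tr/T_i) = 149 × 4.1 × ln(373.1/331) = 73.14 J/K.
Phase change: ΔS₂ = +mL/T_tr = 149 × 2330 / 373.1 = 930.5 J/K.
ΔS_total = (73.14) + (930.5) = 1000 J/K.

ΔS = 1000 J/K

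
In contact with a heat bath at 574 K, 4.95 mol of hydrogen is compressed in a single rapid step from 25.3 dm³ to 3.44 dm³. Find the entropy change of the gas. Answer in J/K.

ΔS_gas = -82.1 J/K

Entropy is a state function, so ΔS_gas depends only on the end states.
For an isothermal ideal gas ΔS_gas = nR ln(V₂/V₁) = 4.95 × 8.314 × ln(3.44/25.3) = -82.1 J/K.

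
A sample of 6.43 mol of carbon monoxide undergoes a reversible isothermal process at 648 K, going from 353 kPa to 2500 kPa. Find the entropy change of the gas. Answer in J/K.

For an isothermal ideal gas ΔS_gas = nR ln(P₁/P₂) = 6.43 × 8.314 × ln(353/2500) = -105 J/K.

ΔS_gas = -105 J/K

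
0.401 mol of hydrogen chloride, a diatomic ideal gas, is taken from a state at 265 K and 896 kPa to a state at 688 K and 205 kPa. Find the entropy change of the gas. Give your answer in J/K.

ΔS = 16 J/K

ΔS = nC_p ln(T₂/T₁) − nR ln(P₂/P₁), with C_p = 7R/2 = 29.1 J mol⁻¹ K⁻¹ for a diatomic ideal gas.
ΔS = 0.401 × [29.1 × ln(688/265) − 8.314 × ln(205/896)] = 16 J/K.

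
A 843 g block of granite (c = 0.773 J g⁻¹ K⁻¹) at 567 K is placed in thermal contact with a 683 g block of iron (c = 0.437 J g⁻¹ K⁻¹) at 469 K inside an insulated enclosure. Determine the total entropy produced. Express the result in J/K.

Energy balance: T_f = (m₁c₁T₁ + m₂c₂T₂)/(m₁c₁ + m₂c₂) = 536.21 K.
ΔS₁ = m₁c₁ ln(T_f/T₁) = 651.639 × ln(536.21/567) = -36.378 J/K.
ΔS₂ = m₂c₂ ln(T_f/T₂) = 298.471 × ln(536.21/469) = 39.974 J/K.
ΔS_total = -36.378 + 39.974 = 3.6 J/K.

ΔS_total = 3.6 J/K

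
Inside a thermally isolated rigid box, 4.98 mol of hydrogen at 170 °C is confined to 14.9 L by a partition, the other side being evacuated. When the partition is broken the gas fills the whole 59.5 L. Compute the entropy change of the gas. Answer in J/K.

ΔS_gas = 57.3 J/K

For an ideal gas in free expansion Q = 0 and W = 0, so T is unchanged.
Entropy is a state function; using a reversible isothermal path, ΔS_gas = nR ln(V₂/V₁) = 4.98 × 8.314 × ln(59.5/14.9) = 57.3 J/K.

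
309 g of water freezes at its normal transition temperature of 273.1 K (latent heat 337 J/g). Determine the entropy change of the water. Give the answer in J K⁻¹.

Heat released by the substance: Q = −mL = −309 × 337 = −104133 J.
At constant T, ΔS = Q_rev/T = −104133 / 273.1 = -381 J/K.

ΔS = -381 J/K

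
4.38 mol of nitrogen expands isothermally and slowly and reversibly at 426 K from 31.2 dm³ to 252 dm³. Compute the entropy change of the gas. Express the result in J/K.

For an isothermal ideal gas ΔS_gas = nR ln(V₂/V₁) = 4.38 × 8.314 × ln(252/31.2) = 76.1 J/K.

ΔS_gas = 76.1 J/K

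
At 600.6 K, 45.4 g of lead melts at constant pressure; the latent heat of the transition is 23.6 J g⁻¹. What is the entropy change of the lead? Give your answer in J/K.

Heat absorbed by the substance: Q = mL = 45.4 × 23.6 = 1071.44 J.
At constant T, ΔS = Q_rev/T = 1071.44 / 600.6 = 1.78 J/K.

ΔS = 1.78 J/K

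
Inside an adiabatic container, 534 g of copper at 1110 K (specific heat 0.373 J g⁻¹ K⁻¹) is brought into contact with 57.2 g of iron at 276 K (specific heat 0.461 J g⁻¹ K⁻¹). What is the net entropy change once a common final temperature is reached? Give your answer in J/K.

Energy balance: T_f = (m₁c₁T₁ + m₂c₂T₂)/(m₁c₁ + m₂c₂) = 1012.5 K.
ΔS₁ = m₁c₁ ln(T_f/T₁) = 199.182 × ln(1012.5/1110) = -18.31 J/K.
ΔS₂ = m₂c₂ ln(T_f/T₂) = 26.3692 × ln(1012.5/276) = 34.27 J/K.
ΔS_total = -18.31 + 34.27 = 16 J/K.

ΔS_total = 16 J/K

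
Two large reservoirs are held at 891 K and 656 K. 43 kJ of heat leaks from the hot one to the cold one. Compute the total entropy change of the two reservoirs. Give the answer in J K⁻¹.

ΔS_total = 17.3 J/K

ΔS_hot = −Q/T_H = −43000/891 = -48.26 J/K and ΔS_cold = +Q/T_C = 43000/656 = 65.55 J/K.
ΔS_total = -48.26 + 65.55 = 17.3 J/K, positive as the second law requires.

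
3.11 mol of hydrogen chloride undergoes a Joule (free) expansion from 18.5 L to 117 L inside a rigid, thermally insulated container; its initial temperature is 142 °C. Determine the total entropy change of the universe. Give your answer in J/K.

For an ideal gas in free expansion Q = 0 and W = 0, so T is unchanged.
Entropy is a state function; using a reversible isothermal path, ΔS_gas = nR ln(V₂/V₁) = 3.11 × 8.314 × ln(117/18.5) = 47.7 J/K.
The insulated surroundings exchange no heat, so ΔS_surr = 0 and ΔS_universe = ΔS_gas.

ΔS_universe = 47.7 J/K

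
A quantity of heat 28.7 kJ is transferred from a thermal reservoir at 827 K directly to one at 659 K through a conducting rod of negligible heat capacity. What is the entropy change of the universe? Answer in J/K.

ΔS_total = 8.85 J/K

ΔS_hot = −Q/T_H = −28700/827 = -34.7 J/K and ΔS_cold = +Q/T_C = 28700/659 = 43.55 J/K.
ΔS_total = -34.7 + 43.55 = 8.85 J/K, positive as the second law requires.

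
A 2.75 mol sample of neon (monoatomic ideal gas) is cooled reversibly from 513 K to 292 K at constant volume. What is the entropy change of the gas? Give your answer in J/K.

ΔS = -19.3 J/K

At constant volume, ΔS = nC_V ln(T₂/T₁) with C_V = 3R/2 = 12.47 J mol⁻¹ K⁻¹.
ΔS = 2.75 × 12.47 × ln(292/513) = -19.3 J/K.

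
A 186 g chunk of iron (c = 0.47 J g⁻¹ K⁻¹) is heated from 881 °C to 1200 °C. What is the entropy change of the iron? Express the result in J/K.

In kelvin: T₁ = 1154.15 K, T₂ = 1473.15 K. ΔS = ∫dQ_rev/T = m c ln(T₂/T₁) = 186 × 0.47 × ln(1473.15/1154.15) = 21.3 J/K.

ΔS = 21.3 J/K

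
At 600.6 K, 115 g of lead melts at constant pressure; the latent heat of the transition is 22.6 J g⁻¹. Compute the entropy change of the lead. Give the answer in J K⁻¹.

ΔS = 4.33 J/K

Heat absorbed by the substance: Q = mL = 115 × 22.6 = 2599 J.
At constant T, ΔS = Q_rev/T = 2599 / 600.6 = 4.33 J/K.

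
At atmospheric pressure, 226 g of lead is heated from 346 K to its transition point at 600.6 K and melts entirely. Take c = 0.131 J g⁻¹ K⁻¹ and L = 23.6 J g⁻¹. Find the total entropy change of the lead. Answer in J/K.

ΔS = 25.2 J/K

Warming step: ΔS₁ = m c ln(T_tr/T_i) = 226 × 0.131 × ln(600.6/346) = 16.33 J/K.
Phase change: ΔS₂ = +mL/T_tr = 226 × 23.6 / 600.6 = 8.88 J/K.
ΔS_total = (16.33) + (8.88) = 25.2 J/K.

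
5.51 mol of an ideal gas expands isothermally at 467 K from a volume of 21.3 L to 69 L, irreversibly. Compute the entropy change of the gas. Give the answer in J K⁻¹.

ΔS_gas = 53.8 J/K

Entropy is a state function, so ΔS_gas depends only on the end states.
For an isothermal ideal gas ΔS_gas = nR ln(V₂/V₁) = 5.51 × 8.314 × ln(69/21.3) = 53.8 J/K.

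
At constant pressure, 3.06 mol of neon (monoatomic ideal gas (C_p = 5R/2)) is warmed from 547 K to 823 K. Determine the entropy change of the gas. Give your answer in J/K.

ΔS = 26 J/K

At constant pressure, ΔS = nC_p ln(T₂/T₁) with C_p = 5R/2 = 20.79 J mol⁻¹ K⁻¹.
ΔS = 3.06 × 20.79 × ln(823/547) = 26 J/K.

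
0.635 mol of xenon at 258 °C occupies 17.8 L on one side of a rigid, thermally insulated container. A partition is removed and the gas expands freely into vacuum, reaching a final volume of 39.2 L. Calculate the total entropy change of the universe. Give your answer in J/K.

For an ideal gas in free expansion Q = 0 and W = 0, so T is unchanged.
Entropy is a state function; using a reversible isothermal path, ΔS_gas = nR ln(V₂/V₁) = 0.635 × 8.314 × ln(39.2/17.8) = 4.17 J/K.
The insulated surroundings exchange no heat, so ΔS_surr = 0 and ΔS_universe = ΔS_gas.

ΔS_universe = 4.17 J/K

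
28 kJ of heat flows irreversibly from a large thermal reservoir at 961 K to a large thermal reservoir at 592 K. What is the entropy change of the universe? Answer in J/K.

ΔS_total = 18.2 J/K

ΔS_hot = −Q/T_H = −28000/961 = -29.14 J/K and ΔS_cold = +Q/T_C = 28000/592 = 47.3 J/K.
ΔS_total = -29.14 + 47.3 = 18.2 J/K, positive as the second law requires.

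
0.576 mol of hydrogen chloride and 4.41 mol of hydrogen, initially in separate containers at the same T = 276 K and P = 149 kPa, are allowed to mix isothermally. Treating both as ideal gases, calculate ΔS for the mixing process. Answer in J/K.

ΔS_mix = 14.8 J/K

Mole fractions: x_A = 0.576/4.99 = 0.116, x_B = 0.884.
ΔS_mix = −R(n_A ln x_A + n_B ln x_B) = −8.314 × (0.576 ln 0.116 + 4.41 ln 0.884) = 14.8 J/K.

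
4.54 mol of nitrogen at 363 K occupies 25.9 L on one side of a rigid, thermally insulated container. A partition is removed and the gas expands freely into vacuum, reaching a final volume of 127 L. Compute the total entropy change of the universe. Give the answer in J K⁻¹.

ΔS_universe = 60 J/K

No heat is exchanged and no work is done, so the ideal-gas temperature stays constant.
Entropy is a state function; using a reversible isothermal path, ΔS_gas = nR ln(V₂/V₁) = 4.54 × 8.314 × ln(127/25.9) = 60 J/K.
The insulated surroundings exchange no heat, so ΔS_surr = 0 and ΔS_universe = ΔS_gas.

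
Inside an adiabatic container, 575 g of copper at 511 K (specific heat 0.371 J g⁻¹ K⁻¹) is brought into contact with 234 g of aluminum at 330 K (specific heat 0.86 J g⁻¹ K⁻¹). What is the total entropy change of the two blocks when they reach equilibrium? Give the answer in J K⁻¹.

ΔS_total = 9.78 J/K

Energy balance: T_f = (m₁c₁T₁ + m₂c₂T₂)/(m₁c₁ + m₂c₂) = 423.14 K.
ΔS₁ = m₁c₁ ln(T_f/T₁) = 213.325 × ln(423.14/511) = -40.25 J/K.
ΔS₂ = m₂c₂ ln(T_f/T₂) = 201.24 × ln(423.14/330) = 50.03 J/K.
ΔS_total = -40.25 + 50.03 = 9.78 J/K.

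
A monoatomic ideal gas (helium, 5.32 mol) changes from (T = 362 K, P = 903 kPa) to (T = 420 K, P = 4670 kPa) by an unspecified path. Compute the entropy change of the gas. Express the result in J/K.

ΔS = -56.2 J/K

ΔS = nC_p ln(T₂/T₁) − nR ln(P₂/P₁), with C_p = 5R/2 = 20.79 J mol⁻¹ K⁻¹ for a monoatomic ideal gas.
ΔS = 5.32 × [20.79 × ln(420/362) − 8.314 × ln(4670/903)] = -56.2 J/K.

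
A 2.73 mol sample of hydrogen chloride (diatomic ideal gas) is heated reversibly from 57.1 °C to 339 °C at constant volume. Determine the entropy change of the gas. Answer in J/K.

ΔS = 35 J/K

In kelvin: T₁ = 330.25 K, T₂ = 612.15 K. At constant volume, ΔS = nC_V ln(T₂/T₁) with C_V = 5R/2 = 20.79 J mol⁻¹ K⁻¹.
ΔS = 2.73 × 20.79 × ln(612.15/330.25) = 35 J/K.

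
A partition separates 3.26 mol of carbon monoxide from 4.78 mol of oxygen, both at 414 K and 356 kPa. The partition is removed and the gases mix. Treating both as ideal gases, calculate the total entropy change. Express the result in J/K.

ΔS_mix = 45.1 J/K

Mole fractions: x_A = 3.26/8.04 = 0.405, x_B = 0.595.
ΔS_mix = −R(n_A ln x_A + n_B ln x_B) = −8.314 × (3.26 ln 0.405 + 4.78 ln 0.595) = 45.1 J/K.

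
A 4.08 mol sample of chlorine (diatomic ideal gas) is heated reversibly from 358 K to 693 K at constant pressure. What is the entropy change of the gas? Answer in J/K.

ΔS = 78.4 J/K

At constant pressure, ΔS = nC_p ln(T₂/T₁) with C_p = 7R/2 = 29.1 J mol⁻¹ K⁻¹.
ΔS = 4.08 × 29.1 × ln(693/358) = 78.4 J/K.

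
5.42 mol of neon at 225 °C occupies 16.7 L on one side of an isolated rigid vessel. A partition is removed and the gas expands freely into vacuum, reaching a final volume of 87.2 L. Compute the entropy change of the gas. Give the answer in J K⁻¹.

For an ideal gas in free expansion Q = 0 and W = 0, so T is unchanged.
Entropy is a state function; using a reversible isothermal path, ΔS_gas = nR ln(V₂/V₁) = 5.42 × 8.314 × ln(87.2/16.7) = 74.5 J/K.

ΔS_gas = 74.5 J/K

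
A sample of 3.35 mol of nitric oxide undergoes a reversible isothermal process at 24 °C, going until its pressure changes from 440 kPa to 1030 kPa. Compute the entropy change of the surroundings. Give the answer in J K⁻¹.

For an isothermal ideal gas ΔS_gas = nR ln(P₁/P₂) = 3.35 × 8.314 × ln(440/1030) = -23.7 J/K.
The process is reversible, so ΔS_surr = −ΔS_gas = 23.7 J/K and ΔS_universe = 0.

ΔS_surr = 23.7 J/K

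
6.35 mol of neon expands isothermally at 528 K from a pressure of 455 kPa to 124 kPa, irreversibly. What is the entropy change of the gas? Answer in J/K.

ΔS_gas = 68.6 J/K

Entropy is a state function, so ΔS_gas depends only on the end states.
For an isothermal ideal gas ΔS_gas = nR ln(P₁/P₂) = 6.35 × 8.314 × ln(455/124) = 68.6 J/K.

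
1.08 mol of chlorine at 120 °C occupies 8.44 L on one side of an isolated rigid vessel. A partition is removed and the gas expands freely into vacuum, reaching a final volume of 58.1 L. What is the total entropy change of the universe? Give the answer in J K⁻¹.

ΔS_universe = 17.3 J/K

No heat is exchanged and no work is done, so the ideal-gas temperature stays constant.
Entropy is a state function; using a reversible isothermal path, ΔS_gas = nR ln(V₂/V₁) = 1.08 × 8.314 × ln(58.1/8.44) = 17.3 J/K.
The insulated surroundings exchange no heat, so ΔS_surr = 0 and ΔS_universe = ΔS_gas.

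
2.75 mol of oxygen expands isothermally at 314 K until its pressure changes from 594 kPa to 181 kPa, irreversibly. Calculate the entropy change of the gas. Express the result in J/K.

ΔS_gas = 27.2 J/K

Entropy is a state function, so ΔS_gas depends only on the end states.
For an isothermal ideal gas ΔS_gas = nR ln(P₁/P₂) = 2.75 × 8.314 × ln(594/181) = 27.2 J/K.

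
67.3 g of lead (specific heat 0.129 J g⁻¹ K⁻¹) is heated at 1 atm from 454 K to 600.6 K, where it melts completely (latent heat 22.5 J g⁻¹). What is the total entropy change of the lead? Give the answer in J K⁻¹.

Warming step: ΔS₁ = m c ln(T_tr/T_i) = 67.3 × 0.129 × ln(600.6/454) = 2.429 J/K.
Phase change: ΔS₂ = +mL/T_tr = 67.3 × 22.5 / 600.6 = 2.521 J/K.
ΔS_total = (2.429) + (2.521) = 4.95 J/K.

ΔS = 4.95 J/K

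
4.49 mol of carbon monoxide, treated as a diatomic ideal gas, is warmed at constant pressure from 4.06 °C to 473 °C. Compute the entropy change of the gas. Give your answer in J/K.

ΔS = 129 J/K

In kelvin: T₁ = 277.21 K, T₂ = 746.15 K. At constant pressure, ΔS = nC_p ln(T₂/T₁) with C_p = 7R/2 = 29.1 J mol⁻¹ K⁻¹.
ΔS = 4.49 × 29.1 × ln(746.15/277.21) = 129 J/K.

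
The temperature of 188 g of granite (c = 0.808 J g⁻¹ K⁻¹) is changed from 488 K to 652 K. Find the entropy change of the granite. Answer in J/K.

ΔS = ∫dQ_rev/T = m c ln(T₂/T₁) = 188 × 0.808 × ln(652/488) = 44 J/K.

ΔS = 44 J/K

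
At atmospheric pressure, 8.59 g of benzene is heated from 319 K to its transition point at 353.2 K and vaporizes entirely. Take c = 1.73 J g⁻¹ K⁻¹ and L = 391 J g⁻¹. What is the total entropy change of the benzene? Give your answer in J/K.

ΔS = 11 J/K

Warming step: ΔS₁ = m c ln(T_tr/T_i) = 8.59 × 1.73 × ln(353.2/319) = 1.513 J/K.
Phase change: ΔS₂ = +mL/T_tr = 8.59 × 391 / 353.2 = 9.509 J/K.
ΔS_total = (1.513) + (9.509) = 11 J/K.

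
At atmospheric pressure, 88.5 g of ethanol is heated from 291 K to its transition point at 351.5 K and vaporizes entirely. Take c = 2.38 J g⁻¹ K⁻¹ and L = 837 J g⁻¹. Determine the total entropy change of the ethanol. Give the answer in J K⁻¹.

Warming step: ΔS₁ = m c ln(T_tr/T_i) = 88.5 × 2.38 × ln(351.5/291) = 39.785 J/K.
Phase change: ΔS₂ = +mL/T_tr = 88.5 × 837 / 351.5 = 210.74 J/K.
ΔS_total = (39.785) + (210.74) = 251 J/K.

ΔS = 251 J/K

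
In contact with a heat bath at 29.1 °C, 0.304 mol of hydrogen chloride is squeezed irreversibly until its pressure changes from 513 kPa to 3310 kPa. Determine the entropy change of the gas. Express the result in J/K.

ΔS_gas = -4.71 J/K

Entropy is a state function, so ΔS_gas depends only on the end states.
For an isothermal ideal gas ΔS_gas = nR ln(P₁/P₂) = 0.304 × 8.314 × ln(513/3310) = -4.71 J/K.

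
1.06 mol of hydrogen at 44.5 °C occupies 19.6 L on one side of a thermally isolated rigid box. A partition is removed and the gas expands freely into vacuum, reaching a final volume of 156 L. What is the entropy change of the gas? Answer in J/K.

ΔS_gas = 18.3 J/K

No heat is exchanged and no work is done, so the ideal-gas temperature stays constant.
Entropy is a state function; using a reversible isothermal path, ΔS_gas = nR ln(V₂/V₁) = 1.06 × 8.314 × ln(156/19.6) = 18.3 J/K.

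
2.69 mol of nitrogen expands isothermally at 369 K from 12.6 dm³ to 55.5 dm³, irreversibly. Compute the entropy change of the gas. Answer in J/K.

ΔS_gas = 33.2 J/K

Entropy is a state function, so ΔS_gas depends only on the end states.
For an isothermal ideal gas ΔS_gas = nR ln(V₂/V₁) = 2.69 × 8.314 × ln(55.5/12.6) = 33.2 J/K.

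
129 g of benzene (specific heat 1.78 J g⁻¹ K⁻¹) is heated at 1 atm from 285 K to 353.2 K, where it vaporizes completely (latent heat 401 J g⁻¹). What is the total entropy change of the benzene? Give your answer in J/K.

ΔS = 196 J/K

Warming step: ΔS₁ = m c ln(T_tr/T_i) = 129 × 1.78 × ln(353.2/285) = 49.26 J/K.
Phase change: ΔS₂ = +mL/T_tr = 129 × 401 / 353.2 = 146.5 J/K.
ΔS_total = (49.26) + (146.5) = 196 J/K.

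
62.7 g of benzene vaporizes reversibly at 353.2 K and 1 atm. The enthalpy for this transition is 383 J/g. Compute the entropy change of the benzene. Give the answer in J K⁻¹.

Heat absorbed by the substance: Q = mL = 62.7 × 383 = 24014.1 J.
At constant T, ΔS = Q_rev/T = 24014.1 / 353.2 = 68 J/K.

ΔS = 68 J/K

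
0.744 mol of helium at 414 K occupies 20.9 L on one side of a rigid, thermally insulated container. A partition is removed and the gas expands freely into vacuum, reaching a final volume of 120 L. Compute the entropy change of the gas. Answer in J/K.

ΔS_gas = 10.8 J/K

For an ideal gas in free expansion Q = 0 and W = 0, so T is unchanged.
Entropy is a state function; using a reversible isothermal path, ΔS_gas = nR ln(V₂/V₁) = 0.744 × 8.314 × ln(120/20.9) = 10.8 J/K.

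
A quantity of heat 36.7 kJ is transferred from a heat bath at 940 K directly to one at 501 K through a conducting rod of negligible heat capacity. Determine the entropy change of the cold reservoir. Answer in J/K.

ΔS_cold = 73.3 J/K

The cold reservoir gains heat Q, so ΔS_cold = +Q/T_C = 36700/501 = 73.3 J/K.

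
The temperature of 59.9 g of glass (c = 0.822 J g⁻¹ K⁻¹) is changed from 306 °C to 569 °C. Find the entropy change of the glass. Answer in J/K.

ΔS = 18.4 J/K

In kelvin: T₁ = 579.15 K, T₂ = 842.15 K. ΔS = ∫dQ_rev/T = m c ln(T₂/T₁) = 59.9 × 0.822 × ln(842.15/579.15) = 18.4 J/K.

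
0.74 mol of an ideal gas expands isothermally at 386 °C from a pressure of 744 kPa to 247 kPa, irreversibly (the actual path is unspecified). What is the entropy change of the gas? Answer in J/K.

Entropy is a state function, so ΔS_gas depends only on the end states.
For an isothermal ideal gas ΔS_gas = nR ln(P₁/P₂) = 0.74 × 8.314 × ln(744/247) = 6.78 J/K.

ΔS_gas = 6.78 J/K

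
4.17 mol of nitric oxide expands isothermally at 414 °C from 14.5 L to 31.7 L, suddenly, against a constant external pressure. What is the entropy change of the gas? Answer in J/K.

Entropy is a state function, so ΔS_gas depends only on the end states.
For an isothermal ideal gas ΔS_gas = nR ln(V₂/V₁) = 4.17 × 8.314 × ln(31.7/14.5) = 27.1 J/K.

ΔS_gas = 27.1 J/K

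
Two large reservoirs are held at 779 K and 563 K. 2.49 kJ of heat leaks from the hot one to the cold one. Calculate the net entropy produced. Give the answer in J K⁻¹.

ΔS_total = 1.23 J/K

ΔS_hot = −Q/T_H = −2490/779 = -3.196 J/K and ΔS_cold = +Q/T_C = 2490/563 = 4.423 J/K.
ΔS_total = -3.196 + 4.423 = 1.23 J/K, positive as the second law requires.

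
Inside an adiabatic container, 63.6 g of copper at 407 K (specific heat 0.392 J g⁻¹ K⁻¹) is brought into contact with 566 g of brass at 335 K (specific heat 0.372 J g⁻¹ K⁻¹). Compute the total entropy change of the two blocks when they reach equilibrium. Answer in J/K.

ΔS_total = 0.445 J/K

Energy balance: T_f = (m₁c₁T₁ + m₂c₂T₂)/(m₁c₁ + m₂c₂) = 342.62 K.
ΔS₁ = m₁c₁ ln(T_f/T₁) = 24.9312 × ln(342.62/407) = -4.2927 J/K.
ΔS₂ = m₂c₂ ln(T_f/T₂) = 210.552 × ln(342.62/335) = 4.7373 J/K.
ΔS_total = -4.2927 + 4.7373 = 0.445 J/K.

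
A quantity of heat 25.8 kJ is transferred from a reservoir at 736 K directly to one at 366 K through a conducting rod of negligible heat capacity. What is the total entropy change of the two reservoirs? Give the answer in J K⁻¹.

ΔS_hot = −Q/T_H = −25800/736 = -35.05 J/K and ΔS_cold = +Q/T_C = 25800/366 = 70.49 J/K.
ΔS_total = -35.05 + 70.49 = 35.4 J/K, positive as the second law requires.

ΔS_total = 35.4 J/K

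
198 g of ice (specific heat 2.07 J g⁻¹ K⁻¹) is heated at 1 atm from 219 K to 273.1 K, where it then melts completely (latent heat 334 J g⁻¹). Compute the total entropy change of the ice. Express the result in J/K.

Warming step: ΔS₁ = m c ln(T_tr/T_i) = 198 × 2.07 × ln(273.1/219) = 90.48 J/K.
Phase change: ΔS₂ = +mL/T_tr = 198 × 334 / 273.1 = 242.2 J/K.
ΔS_total = (90.48) + (242.2) = 333 J/K.

ΔS = 333 J/K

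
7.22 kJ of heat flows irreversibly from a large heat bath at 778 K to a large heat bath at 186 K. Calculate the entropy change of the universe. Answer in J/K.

ΔS_total = 29.5 J/K

ΔS_hot = −Q/T_H = −7220/778 = -9.28 J/K and ΔS_cold = +Q/T_C = 7220/186 = 38.82 J/K.
ΔS_total = -9.28 + 38.82 = 29.5 J/K, positive as the second law requires.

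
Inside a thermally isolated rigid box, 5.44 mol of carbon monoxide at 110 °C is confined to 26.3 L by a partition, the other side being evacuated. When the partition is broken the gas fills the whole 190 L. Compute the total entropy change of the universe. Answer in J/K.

ΔS_universe = 89.4 J/K

For an ideal gas in free expansion Q = 0 and W = 0, so T is unchanged.
Entropy is a state function; using a reversible isothermal path, ΔS_gas = nR ln(V₂/V₁) = 5.44 × 8.314 × ln(190/26.3) = 89.4 J/K.
The insulated surroundings exchange no heat, so ΔS_surr = 0 and ΔS_universe = ΔS_gas.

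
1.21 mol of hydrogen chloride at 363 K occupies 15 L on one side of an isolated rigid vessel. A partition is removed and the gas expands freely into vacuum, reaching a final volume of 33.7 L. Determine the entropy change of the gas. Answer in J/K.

No heat is exchanged and no work is done, so the ideal-gas temperature stays constant.
Entropy is a state function; using a reversible isothermal path, ΔS_gas = nR ln(V₂/V₁) = 1.21 × 8.314 × ln(33.7/15) = 8.14 J/K.

ΔS_gas = 8.14 J/K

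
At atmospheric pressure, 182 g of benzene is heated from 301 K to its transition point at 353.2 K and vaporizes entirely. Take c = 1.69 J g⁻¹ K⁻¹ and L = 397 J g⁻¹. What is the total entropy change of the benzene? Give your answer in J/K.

ΔS = 254 J/K

Warming step: ΔS₁ = m c ln(T_tr/T_i) = 182 × 1.69 × ln(353.2/301) = 49.19 J/K.
Phase change: ΔS₂ = +mL/T_tr = 182 × 397 / 353.2 = 204.6 J/K.
ΔS_total = (49.19) + (204.6) = 254 J/K.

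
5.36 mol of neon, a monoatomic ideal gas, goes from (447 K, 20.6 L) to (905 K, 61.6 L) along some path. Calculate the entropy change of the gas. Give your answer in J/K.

Entropy is a state function: ΔS = nC_V ln(T₂/T₁) + nR ln(V₂/V₁), with C_V = 3R/2 = 12.47 J mol⁻¹ K⁻¹ for a monoatomic ideal gas.
ΔS = 5.36 × [12.47 × ln(905/447) + 8.314 × ln(61.6/20.6)] = 96 J/K.

ΔS = 96 J/K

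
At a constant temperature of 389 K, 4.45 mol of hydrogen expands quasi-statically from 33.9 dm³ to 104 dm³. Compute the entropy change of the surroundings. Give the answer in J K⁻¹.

For an isothermal ideal gas ΔS_gas = nR ln(V₂/V₁) = 4.45 × 8.314 × ln(104/33.9) = 41.5 J/K.
The process is reversible, so ΔS_surr = −ΔS_gas = -41.5 J/K and ΔS_universe = 0.

ΔS_surr = -41.5 J/K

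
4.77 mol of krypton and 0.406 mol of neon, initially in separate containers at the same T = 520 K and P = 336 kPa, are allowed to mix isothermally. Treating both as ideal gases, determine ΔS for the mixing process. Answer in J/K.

Mole fractions: x_A = 4.77/5.18 = 0.922, x_B = 0.0784.
ΔS_mix = −R(n_A ln x_A + n_B ln x_B) = −8.314 × (4.77 ln 0.922 + 0.406 ln 0.0784) = 11.8 J/K.

ΔS_mix = 11.8 J/K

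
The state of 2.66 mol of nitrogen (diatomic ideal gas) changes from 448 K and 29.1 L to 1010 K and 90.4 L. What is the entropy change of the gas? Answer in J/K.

Entropy is a state function: ΔS = nC_V ln(T₂/T₁) + nR ln(V₂/V₁), with C_V = 5R/2 = 20.79 J mol⁻¹ K⁻¹ for a diatomic ideal gas.
ΔS = 2.66 × [20.79 × ln(1010/448) + 8.314 × ln(90.4/29.1)] = 70 J/K.

ΔS = 70 J/K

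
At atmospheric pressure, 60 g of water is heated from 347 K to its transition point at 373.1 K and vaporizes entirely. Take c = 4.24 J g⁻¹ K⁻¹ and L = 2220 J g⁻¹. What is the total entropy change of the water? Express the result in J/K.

ΔS = 375 J/K

Warming step: ΔS₁ = m c ln(T_tr/T_i) = 60 × 4.24 × ln(373.1/347) = 18.45 J/K.
Phase change: ΔS₂ = +mL/T_tr = 60 × 2220 / 373.1 = 357 J/K.
ΔS_total = (18.45) + (357) = 375 J/K.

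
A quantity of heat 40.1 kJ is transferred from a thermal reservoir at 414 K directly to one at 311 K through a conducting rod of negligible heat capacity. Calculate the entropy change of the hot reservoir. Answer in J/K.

ΔS_hot = -96.9 J/K

The hot reservoir loses heat Q, so ΔS_hot = −Q/T_H = −40100/414 = -96.9 J/K.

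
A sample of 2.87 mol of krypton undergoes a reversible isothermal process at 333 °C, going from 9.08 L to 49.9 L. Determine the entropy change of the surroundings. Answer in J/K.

For an isothermal ideal gas ΔS_gas = nR ln(V₂/V₁) = 2.87 × 8.314 × ln(49.9/9.08) = 40.7 J/K.
The process is reversible, so ΔS_surr = −ΔS_gas = -40.7 J/K and ΔS_universe = 0.

ΔS_surr = -40.7 J/K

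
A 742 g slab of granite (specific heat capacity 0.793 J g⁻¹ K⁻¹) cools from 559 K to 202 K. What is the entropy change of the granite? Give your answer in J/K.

ΔS = -599 J/K

ΔS = ∫dQ_rev/T = m c ln(T₂/T₁) = 742 × 0.793 × ln(202/559) = -599 J/K.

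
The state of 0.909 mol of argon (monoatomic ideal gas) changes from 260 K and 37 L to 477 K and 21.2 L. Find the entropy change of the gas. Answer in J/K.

Entropy is a state function: ΔS = nC_V ln(T₂/T₁) + nR ln(V₂/V₁), with C_V = 3R/2 = 12.47 J mol⁻¹ K⁻¹ for a monoatomic ideal gas.
ΔS = 0.909 × [12.47 × ln(477/260) + 8.314 × ln(21.2/37)] = 2.67 J/K.

ΔS = 2.67 J/K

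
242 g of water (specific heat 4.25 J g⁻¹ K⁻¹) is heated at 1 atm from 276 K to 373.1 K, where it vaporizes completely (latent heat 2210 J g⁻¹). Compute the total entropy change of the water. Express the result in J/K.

Warming step: ΔS₁ = m c ln(T_tr/T_i) = 242 × 4.25 × ln(373.1/276) = 310 J/K.
Phase change: ΔS₂ = +mL/T_tr = 242 × 2210 / 373.1 = 1433 J/K.
ΔS_total = (310) + (1433) = 1740 J/K.

ΔS = 1740 J/K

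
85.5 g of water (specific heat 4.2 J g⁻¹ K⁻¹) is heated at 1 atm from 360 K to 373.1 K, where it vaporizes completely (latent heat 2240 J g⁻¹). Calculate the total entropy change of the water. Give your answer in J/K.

ΔS = 526 J/K

Warming step: ΔS₁ = m c ln(T_tr/T_i) = 85.5 × 4.2 × ln(373.1/360) = 12.84 J/K.
Phase change: ΔS₂ = +mL/T_tr = 85.5 × 2240 / 373.1 = 513.3 J/K.
ΔS_total = (12.84) + (513.3) = 526 J/K.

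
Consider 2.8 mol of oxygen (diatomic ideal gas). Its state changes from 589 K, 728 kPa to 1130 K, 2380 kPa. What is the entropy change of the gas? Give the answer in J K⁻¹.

ΔS = 25.5 J/K

ΔS = nC_p ln(T₂/T₁) − nR ln(P₂/P₁), with C_p = 7R/2 = 29.1 J mol⁻¹ K⁻¹ for a diatomic ideal gas.
ΔS = 2.8 × [29.1 × ln(1130/589) − 8.314 × ln(2380/728)] = 25.5 J/K.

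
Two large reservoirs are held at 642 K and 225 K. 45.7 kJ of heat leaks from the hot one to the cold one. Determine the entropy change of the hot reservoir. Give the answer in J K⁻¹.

ΔS_hot = -71.2 J/K

The hot reservoir loses heat Q, so ΔS_hot = −Q/T_H = −45700/642 = -71.2 J/K.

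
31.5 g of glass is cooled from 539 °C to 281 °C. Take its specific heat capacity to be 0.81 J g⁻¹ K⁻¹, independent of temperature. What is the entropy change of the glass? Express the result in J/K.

ΔS = -9.75 J/K

In kelvin: T₁ = 812.15 K, T₂ = 554.15 K. ΔS = ∫dQ_rev/T = m c ln(T₂/T₁) = 31.5 × 0.81 × ln(554.15/812.15) = -9.75 J/K.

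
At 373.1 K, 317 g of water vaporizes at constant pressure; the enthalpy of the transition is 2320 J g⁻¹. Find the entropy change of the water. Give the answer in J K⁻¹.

ΔS = 1970 J/K

Heat absorbed by the substance: Q = mL = 317 × 2320 = 735440 J.
At constant T, ΔS = Q_rev/T = 735440 / 373.1 = 1970 J/K.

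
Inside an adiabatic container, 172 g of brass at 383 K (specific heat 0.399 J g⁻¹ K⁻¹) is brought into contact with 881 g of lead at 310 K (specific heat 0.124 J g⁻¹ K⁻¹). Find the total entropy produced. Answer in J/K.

Energy balance: T_f = (m₁c₁T₁ + m₂c₂T₂)/(m₁c₁ + m₂c₂) = 338.17 K.
ΔS₁ = m₁c₁ ln(T_f/T₁) = 68.628 × ln(338.17/383) = -8.544 J/K.
ΔS₂ = m₂c₂ ln(T_f/T₂) = 109.244 × ln(338.17/310) = 9.5 J/K.
ΔS_total = -8.544 + 9.5 = 0.956 J/K.

ΔS_total = 0.956 J/K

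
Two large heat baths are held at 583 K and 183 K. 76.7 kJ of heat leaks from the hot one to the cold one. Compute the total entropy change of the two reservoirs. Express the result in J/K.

ΔS_hot = −Q/T_H = −76700/583 = -131.6 J/K and ΔS_cold = +Q/T_C = 76700/183 = 419.1 J/K.
ΔS_total = -131.6 + 419.1 = 288 J/K, positive as the second law requires.

ΔS_total = 288 J/K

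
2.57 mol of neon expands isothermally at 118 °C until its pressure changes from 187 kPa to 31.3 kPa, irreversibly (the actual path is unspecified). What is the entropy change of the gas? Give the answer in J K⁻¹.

ΔS_gas = 38.2 J/K

Entropy is a state function, so ΔS_gas depends only on the end states.
For an isothermal ideal gas ΔS_gas = nR ln(P₁/P₂) = 2.57 × 8.314 × ln(187/31.3) = 38.2 J/K.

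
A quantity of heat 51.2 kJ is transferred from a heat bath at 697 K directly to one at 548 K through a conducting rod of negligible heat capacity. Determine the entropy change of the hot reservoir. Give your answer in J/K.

The hot reservoir loses heat Q, so ΔS_hot = −Q/T_H = −51200/697 = -73.5 J/K.

ΔS_hot = -73.5 J/K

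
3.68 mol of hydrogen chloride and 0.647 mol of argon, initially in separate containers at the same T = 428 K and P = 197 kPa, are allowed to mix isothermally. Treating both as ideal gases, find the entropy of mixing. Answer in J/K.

Mole fractions: x_A = 3.68/4.33 = 0.85, x_B = 0.15.
ΔS_mix = −R(n_A ln x_A + n_B ln x_B) = −8.314 × (3.68 ln 0.85 + 0.647 ln 0.15) = 15.2 J/K.

ΔS_mix = 15.2 J/K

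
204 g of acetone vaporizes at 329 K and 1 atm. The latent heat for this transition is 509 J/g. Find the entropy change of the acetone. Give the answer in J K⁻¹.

ΔS = 316 J/K

Heat absorbed by the substance: Q = mL = 204 × 509 = 103836 J.
At constant T, ΔS = Q_rev/T = 103836 / 329 = 316 J/K.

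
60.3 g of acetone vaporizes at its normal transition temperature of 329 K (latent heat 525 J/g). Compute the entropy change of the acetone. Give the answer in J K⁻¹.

Heat absorbed by the substance: Q = mL = 60.3 × 525 = 31657.5 J.
At constant T, ΔS = Q_rev/T = 31657.5 / 329 = 96.2 J/K.

ΔS = 96.2 J/K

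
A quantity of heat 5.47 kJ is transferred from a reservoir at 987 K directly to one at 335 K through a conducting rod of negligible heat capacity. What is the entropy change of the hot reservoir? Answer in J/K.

ΔS_hot = -5.54 J/K

The hot reservoir loses heat Q, so ΔS_hot = −Q/T_H = −5470/987 = -5.54 J/K.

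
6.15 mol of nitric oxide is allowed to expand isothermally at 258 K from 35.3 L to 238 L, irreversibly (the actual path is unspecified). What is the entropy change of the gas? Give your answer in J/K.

Entropy is a state function, so ΔS_gas depends only on the end states.
For an isothermal ideal gas ΔS_gas = nR ln(V₂/V₁) = 6.15 × 8.314 × ln(238/35.3) = 97.6 J/K.

ΔS_gas = 97.6 J/K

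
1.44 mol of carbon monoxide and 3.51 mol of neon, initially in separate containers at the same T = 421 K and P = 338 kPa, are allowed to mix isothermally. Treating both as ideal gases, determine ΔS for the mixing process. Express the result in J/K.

Mole fractions: x_A = 1.44/4.95 = 0.291, x_B = 0.709.
ΔS_mix = −R(n_A ln x_A + n_B ln x_B) = −8.314 × (1.44 ln 0.291 + 3.51 ln 0.709) = 24.8 J/K.

ΔS_mix = 24.8 J/K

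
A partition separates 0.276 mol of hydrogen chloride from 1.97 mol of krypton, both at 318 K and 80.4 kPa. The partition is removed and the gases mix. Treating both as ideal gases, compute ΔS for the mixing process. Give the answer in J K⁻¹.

Mole fractions: x_A = 0.276/2.25 = 0.123, x_B = 0.877.
ΔS_mix = −R(n_A ln x_A + n_B ln x_B) = −8.314 × (0.276 ln 0.123 + 1.97 ln 0.877) = 6.96 J/K.

ΔS_mix = 6.96 J/K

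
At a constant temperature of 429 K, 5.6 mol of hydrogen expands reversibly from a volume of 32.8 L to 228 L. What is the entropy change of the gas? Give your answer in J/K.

For an isothermal ideal gas ΔS_gas = nR ln(V₂/V₁) = 5.6 × 8.314 × ln(228/32.8) = 90.3 J/K.

ΔS_gas = 90.3 J/K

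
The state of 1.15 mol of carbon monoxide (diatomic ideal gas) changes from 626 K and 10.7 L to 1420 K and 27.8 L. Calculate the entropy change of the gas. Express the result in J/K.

ΔS = 28.7 J/K

Entropy is a state function: ΔS = nC_V ln(T₂/T₁) + nR ln(V₂/V₁), with C_V = 5R/2 = 20.79 J mol⁻¹ K⁻¹ for a diatomic ideal gas.
ΔS = 1.15 × [20.79 × ln(1420/626) + 8.314 × ln(27.8/10.7)] = 28.7 J/K.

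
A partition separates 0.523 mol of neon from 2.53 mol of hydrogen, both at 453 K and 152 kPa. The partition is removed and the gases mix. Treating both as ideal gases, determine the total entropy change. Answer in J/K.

Mole fractions: x_A = 0.523/3.05 = 0.171, x_B = 0.829.
ΔS_mix = −R(n_A ln x_A + n_B ln x_B) = −8.314 × (0.523 ln 0.171 + 2.53 ln 0.829) = 11.6 J/K.

ΔS_mix = 11.6 J/K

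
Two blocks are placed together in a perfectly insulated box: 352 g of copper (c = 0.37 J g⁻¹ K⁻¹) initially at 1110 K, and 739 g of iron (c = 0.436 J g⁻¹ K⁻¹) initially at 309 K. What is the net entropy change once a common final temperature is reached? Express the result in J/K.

Energy balance: T_f = (m₁c₁T₁ + m₂c₂T₂)/(m₁c₁ + m₂c₂) = 539.57 K.
ΔS₁ = m₁c₁ ln(T_f/T₁) = 130.24 × ln(539.57/1110) = -93.946 J/K.
ΔS₂ = m₂c₂ ln(T_f/T₂) = 322.204 × ln(539.57/309) = 179.61 J/K.
ΔS_total = -93.946 + 179.61 = 85.7 J/K.

ΔS_total = 85.7 J/K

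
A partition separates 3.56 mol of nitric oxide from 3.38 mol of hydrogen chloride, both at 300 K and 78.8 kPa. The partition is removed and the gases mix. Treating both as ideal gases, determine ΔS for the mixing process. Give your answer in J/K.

Mole fractions: x_A = 3.56/6.94 = 0.513, x_B = 0.487.
ΔS_mix = −R(n_A ln x_A + n_B ln x_B) = −8.314 × (3.56 ln 0.513 + 3.38 ln 0.487) = 40 J/K.

ΔS_mix = 40 J/K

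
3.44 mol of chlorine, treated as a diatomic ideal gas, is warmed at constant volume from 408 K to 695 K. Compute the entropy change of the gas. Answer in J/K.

ΔS = 38.1 J/K

At constant volume, ΔS = nC_V ln(T₂/T₁) with C_V = 5R/2 = 20.79 J mol⁻¹ K⁻¹.
ΔS = 3.44 × 20.79 × ln(695/408) = 38.1 J/K.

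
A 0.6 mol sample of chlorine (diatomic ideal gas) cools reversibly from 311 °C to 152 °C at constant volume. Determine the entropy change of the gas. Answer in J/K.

In kelvin: T₁ = 584.15 K, T₂ = 425.15 K. At constant volume, ΔS = nC_V ln(T₂/T₁) with C_V = 5R/2 = 20.79 J mol⁻¹ K⁻¹.
ΔS = 0.6 × 20.79 × ln(425.15/584.15) = -3.96 J/K.

ΔS = -3.96 J/K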